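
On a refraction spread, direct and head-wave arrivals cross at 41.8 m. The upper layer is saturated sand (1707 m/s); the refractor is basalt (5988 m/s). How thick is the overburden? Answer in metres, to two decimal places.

x_cross = 2h·√((V₂+V₁)/(V₂−V₁)) → h = x_cross / (2·√((V₂+V₁)/(V₂−V₁))).
√((V₂+V₁)/(V₂−V₁)) = √((5988+1707)/(5988−1707)) = 1.3407.
h = 41.8 / (2·1.3407) = 15.59 m.

15.59 m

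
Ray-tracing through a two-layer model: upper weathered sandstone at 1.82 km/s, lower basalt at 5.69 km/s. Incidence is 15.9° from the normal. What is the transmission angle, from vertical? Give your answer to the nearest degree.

Snell's law: sin θ₂ = (V₂/V₁)·sin θ₁ = (5.69/1.82)·sin 15.9° = 0.8565.
θ₂ = arcsin 0.8565 = 58.93° from the normal.

59°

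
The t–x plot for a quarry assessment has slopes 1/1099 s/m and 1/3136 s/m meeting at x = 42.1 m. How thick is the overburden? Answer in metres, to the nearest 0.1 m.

h = (x_cross/2)·√((V₂−V₁)/(V₂+V₁)).
(V₂−V₁)/(V₂+V₁) = (3136−1099)/(3136+1099) = 0.4810; √ = 0.6935.
h = (42.1/2)·0.6935 = 14.60 m.

14.6 m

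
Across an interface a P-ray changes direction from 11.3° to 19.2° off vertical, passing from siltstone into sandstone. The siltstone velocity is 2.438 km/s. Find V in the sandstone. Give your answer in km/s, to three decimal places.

4.092 km/s

sin 11.3° = 0.1959; sin 19.2° = 0.3289.
V₂ = V₁·(sin θ₂/sin θ₁) = 2.438·(0.3289/0.1959) = 4.092 km/s.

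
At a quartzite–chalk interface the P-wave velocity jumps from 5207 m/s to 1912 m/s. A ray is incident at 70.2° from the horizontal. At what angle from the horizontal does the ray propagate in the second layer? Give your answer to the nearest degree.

83°

Angle from the normal: 90° − 70.2° = 19.8°.
sin θ₁/V₁ = sin θ₂/V₂ ⇒ sin θ₂ = 1912·sin 19.8°/5207 = 1912·0.3387/5207 = 0.1244.
θ₂ = sin⁻¹(0.1244) = 7.15° (from vertical).
From the interface: 90° − 7.15° = 82.85°.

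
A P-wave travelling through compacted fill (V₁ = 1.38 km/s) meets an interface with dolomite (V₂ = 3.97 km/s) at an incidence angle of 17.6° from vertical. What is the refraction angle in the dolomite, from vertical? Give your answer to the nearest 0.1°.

60.4°

sin θ₁/V₁ = sin θ₂/V₂ ⇒ sin θ₂ = 3.97·sin 17.6°/1.38 = 3.97·0.3024/1.38 = 0.8699.
θ₂ = sin⁻¹(0.8699) = 60.44° (from vertical).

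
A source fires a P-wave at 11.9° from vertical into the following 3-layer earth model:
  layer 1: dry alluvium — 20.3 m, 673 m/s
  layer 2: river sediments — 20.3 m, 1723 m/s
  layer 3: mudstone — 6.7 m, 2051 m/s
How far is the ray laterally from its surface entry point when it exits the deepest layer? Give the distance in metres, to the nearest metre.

22 m

Apply Snell's law at each interface; in layer i the horizontal offset is hᵢ·tan θᵢ.
Layer 1: θ = 11.90°; offset = 20.3·tan 11.90° = 4.278 m.
Layer 2: sin θ = 1723·sin 11.9°/673 = 0.5279, θ = 31.86°; offset = 20.3·tan 31.86° = 12.618 m.
Layer 3: sin θ = 2051·sin 11.9°/673 = 0.6284, θ = 38.93°; offset = 6.7·tan 38.93° = 5.413 m.
Summing the layer offsets gives 22.309 m.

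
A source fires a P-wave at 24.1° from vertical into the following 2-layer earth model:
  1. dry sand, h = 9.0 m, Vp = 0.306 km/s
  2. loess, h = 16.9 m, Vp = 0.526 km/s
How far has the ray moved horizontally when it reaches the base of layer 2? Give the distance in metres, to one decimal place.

20.7 m

Apply Snell's law at each interface; in layer i the horizontal offset is hᵢ·tan θᵢ.
Layer 1: θ = 24.10°; offset = 9.0·tan 24.10° = 4.026 m.
Layer 2: sin θ = 0.526·sin 24.1°/0.306 = 0.7019, θ = 44.58°; offset = 16.9·tan 44.58° = 16.654 m.
Total horizontal offset = 20.680 m.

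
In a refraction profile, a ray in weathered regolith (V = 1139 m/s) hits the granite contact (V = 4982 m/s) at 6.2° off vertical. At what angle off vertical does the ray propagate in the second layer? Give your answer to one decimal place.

sin θ₁/V₁ = sin θ₂/V₂ ⇒ sin θ₂ = 4982·sin 6.2°/1139 = 4982·0.1080/1139 = 0.4724.
θ₂ = arcsin 0.4724 = 28.19° from the normal.

28.2°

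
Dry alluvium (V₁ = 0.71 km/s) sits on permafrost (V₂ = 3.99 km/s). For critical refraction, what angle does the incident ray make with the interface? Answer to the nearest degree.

80°

Critical incidence: sin θ_c = V₁/V₂ = 0.71/3.99 = 0.1779.
θ_c = arcsin 0.1779 = 10.25°.
Measured from the interface: 90° − 10.25° = 79.75°.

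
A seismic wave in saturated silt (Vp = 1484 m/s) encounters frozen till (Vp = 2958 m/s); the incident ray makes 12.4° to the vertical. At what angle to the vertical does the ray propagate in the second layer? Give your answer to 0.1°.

25.3°

Snell's law: sin θ₂ = (V₂/V₁)·sin θ₁ = (2958/1484)·sin 12.4° = 0.4280.
θ₂ = sin⁻¹(0.4280) = 25.34° (from vertical).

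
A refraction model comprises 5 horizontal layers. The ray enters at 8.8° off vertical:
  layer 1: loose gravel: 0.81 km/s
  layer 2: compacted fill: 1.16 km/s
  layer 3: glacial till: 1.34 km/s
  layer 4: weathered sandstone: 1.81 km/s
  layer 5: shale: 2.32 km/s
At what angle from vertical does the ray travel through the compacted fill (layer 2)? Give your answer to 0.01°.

Snell's law across each interface conserves sin θ / V, so sin θ_2 = V_2·sin θ₁/V₁.
sin θ_2 = 1.16 × sin 8.8° / 0.81 = 0.2191.
θ_2 = arcsin 0.2191 = 12.66°.

12.66°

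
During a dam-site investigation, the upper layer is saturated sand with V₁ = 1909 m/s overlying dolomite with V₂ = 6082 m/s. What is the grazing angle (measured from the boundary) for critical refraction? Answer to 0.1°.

At critical incidence the refracted ray runs along the interface (θ₂ = 90°), so sin θ_c = V₁/V₂.
θ_c = arcsin(1909/6082) = arcsin 0.3139 = 18.29°.
Measured from the interface: 90° − 18.29° = 71.71°.

71.7°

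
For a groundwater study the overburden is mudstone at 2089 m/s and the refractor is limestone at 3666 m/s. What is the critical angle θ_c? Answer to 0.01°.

34.74°

At critical incidence the refracted ray runs along the interface (θ₂ = 90°), so sin θ_c = V₁/V₂.
θ_c = arcsin(2089/3666) = arcsin 0.5698 = 34.74°.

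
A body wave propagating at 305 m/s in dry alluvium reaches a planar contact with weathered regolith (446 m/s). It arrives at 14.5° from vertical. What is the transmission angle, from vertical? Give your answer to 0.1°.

sin θ₁/V₁ = sin θ₂/V₂ ⇒ sin θ₂ = 446·sin 14.5°/305 = 446·0.2504/305 = 0.3661.
θ₂ = sin⁻¹(0.3661) = 21.48° (from vertical).

21.5°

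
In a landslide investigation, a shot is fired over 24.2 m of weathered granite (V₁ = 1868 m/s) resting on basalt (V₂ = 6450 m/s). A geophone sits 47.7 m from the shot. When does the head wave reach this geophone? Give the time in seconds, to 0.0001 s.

t = x/V₂ + 2h·√(V₂²−V₁²)/(V₁V₂).
√(V₂²−V₁²) = √(6450²−1868²) = 6173.6 m/s; delay term = 2·24.2·6173.6/(1868·6450) = 0.02480 s.
t = 47.7/6450 + 0.02480 = 0.03220 s.

0.0322 s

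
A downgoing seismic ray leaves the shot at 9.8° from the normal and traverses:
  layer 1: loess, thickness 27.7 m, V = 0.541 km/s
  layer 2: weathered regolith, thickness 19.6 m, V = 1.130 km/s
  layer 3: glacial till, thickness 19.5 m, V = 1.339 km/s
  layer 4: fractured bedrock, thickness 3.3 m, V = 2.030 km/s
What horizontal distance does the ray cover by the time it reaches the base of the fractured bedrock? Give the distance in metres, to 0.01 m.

24.04 m

p = sin θ₁/V₁ = sin 9.8°/0.541 = 3.1462e-01 s/km is conserved through the stack.
Layer 1: θ = 9.80°; offset = 27.7·tan 9.80° = 4.7846 m.
Layer 2: sin θ = p·1.130 = 0.3555 → θ = 20.83°; offset = 19.6·tan 20.83° = 7.4553 m.
Layer 3: sin θ = p·1.339 = 0.4213 → θ = 24.92°; offset = 19.5·tan 24.92° = 9.0579 m.
Layer 4: sin θ = p·2.030 = 0.6387 → θ = 39.69°; offset = 3.3·tan 39.69° = 2.7391 m.
Summing the layer offsets gives 24.0368 m.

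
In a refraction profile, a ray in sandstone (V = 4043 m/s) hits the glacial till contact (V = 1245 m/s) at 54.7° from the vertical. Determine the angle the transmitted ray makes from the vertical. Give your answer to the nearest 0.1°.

14.6°

Snell's law: sin θ₂ = (V₂/V₁)·sin θ₁ = (1245/4043)·sin 54.7° = 0.2513.
θ₂ = sin⁻¹(0.2513) = 14.56° (from vertical).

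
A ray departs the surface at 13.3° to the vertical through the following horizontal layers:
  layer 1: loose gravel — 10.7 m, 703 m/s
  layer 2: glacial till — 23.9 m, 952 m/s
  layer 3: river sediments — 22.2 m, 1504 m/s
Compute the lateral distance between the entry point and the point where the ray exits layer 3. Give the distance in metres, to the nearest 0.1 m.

Apply Snell's law at each interface; in layer i the horizontal offset is hᵢ·tan θᵢ.
Layer 1: θ = 13.30°; offset = 10.7·tan 13.30° = 2.529 m.
Layer 2: sin θ = 952·sin 13.3°/703 = 0.3115, θ = 18.15°; offset = 23.9·tan 18.15° = 7.836 m.
Layer 3: sin θ = 1504·sin 13.3°/703 = 0.4922, θ = 29.48°; offset = 22.2·tan 29.48° = 12.552 m.
Summing the layer offsets gives 22.917 m.

22.9 m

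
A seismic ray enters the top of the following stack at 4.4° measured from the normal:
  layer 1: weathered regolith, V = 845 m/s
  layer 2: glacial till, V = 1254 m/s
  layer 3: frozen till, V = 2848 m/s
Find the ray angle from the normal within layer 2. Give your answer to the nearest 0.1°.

Ray parameter p = sin 4.4° / 845 = 9.0792e-05 s/m.
sin θ_2 = p·V_2 = 9.0792e-05 × 1254 = 0.1139.
θ_2 = arcsin 0.1139 = 6.54°.

6.5°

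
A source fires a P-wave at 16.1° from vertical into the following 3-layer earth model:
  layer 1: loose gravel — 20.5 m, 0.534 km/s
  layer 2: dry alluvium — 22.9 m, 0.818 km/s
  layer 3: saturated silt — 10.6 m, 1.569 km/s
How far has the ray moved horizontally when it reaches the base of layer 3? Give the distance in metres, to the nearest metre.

32 m

Apply Snell's law at each interface; in layer i the horizontal offset is hᵢ·tan θᵢ.
Layer 1: θ = 16.10°; offset = 20.5·tan 16.10° = 5.917 m.
Layer 2: sin θ = 0.818·sin 16.1°/0.534 = 0.4248, θ = 25.14°; offset = 22.9·tan 25.14° = 10.746 m.
Layer 3: sin θ = 1.569·sin 16.1°/0.534 = 0.8148, θ = 54.57°; offset = 10.6·tan 54.57° = 14.898 m.
Σ offsets = 31.561 m.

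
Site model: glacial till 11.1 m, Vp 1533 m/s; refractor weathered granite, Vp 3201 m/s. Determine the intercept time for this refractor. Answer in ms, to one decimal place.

12.7 ms

tᵢ = 2h·√(V₂²−V₁²)/(V₁V₂).
√(V₂²−V₁²) = √(3201²−1533²) = 2810.0 m/s.
tᵢ = 2·11.1·2810.0/(1533·3201) = 0.01271 s.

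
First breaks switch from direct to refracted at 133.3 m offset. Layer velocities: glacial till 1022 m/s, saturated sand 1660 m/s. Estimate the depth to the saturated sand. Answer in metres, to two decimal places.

h = (x_cross/2)·√((V₂−V₁)/(V₂+V₁)).
(V₂−V₁)/(V₂+V₁) = (1660−1022)/(1660+1022) = 0.2379; √ = 0.4877.
h = (133.3/2)·0.4877 = 32.51 m.

32.51 m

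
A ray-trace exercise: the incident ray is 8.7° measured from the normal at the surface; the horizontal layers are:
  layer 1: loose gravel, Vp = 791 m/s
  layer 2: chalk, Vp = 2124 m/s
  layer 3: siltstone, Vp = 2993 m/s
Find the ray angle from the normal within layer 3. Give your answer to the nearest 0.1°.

Snell's law across each interface conserves sin θ / V, so sin θ_3 = V_3·sin θ₁/V₁.
sin θ_3 = 2993 × sin 8.7° / 791 = 0.5723.
θ_3 = arcsin 0.5723 = 34.91°.

34.9°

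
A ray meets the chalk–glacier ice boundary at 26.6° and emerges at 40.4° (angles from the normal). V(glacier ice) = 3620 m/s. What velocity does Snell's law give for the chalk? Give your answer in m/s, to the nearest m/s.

sin 26.6° = 0.4478; sin 40.4° = 0.6481.
V₁ = V₂·(sin θ₁/sin θ₂) = 3620·(0.4478/0.6481) = 2500.91 m/s.

2501 m/s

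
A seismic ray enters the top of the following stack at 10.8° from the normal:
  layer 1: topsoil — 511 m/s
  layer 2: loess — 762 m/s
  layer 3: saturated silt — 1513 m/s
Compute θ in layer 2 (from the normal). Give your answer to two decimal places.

16.23°

Snell's law across each interface conserves sin θ / V, so sin θ_2 = V_2·sin θ₁/V₁.
sin θ_2 = 762 × sin 10.8° / 511 = 0.2794.
θ_2 = arcsin 0.2794 = 16.23°.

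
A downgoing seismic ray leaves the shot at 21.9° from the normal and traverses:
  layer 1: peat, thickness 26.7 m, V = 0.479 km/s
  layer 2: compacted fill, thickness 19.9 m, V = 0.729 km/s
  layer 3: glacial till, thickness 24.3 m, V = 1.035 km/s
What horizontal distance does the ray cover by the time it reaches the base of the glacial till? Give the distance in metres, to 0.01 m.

57.54 m

p = sin θ₁/V₁ = sin 21.9°/0.479 = 7.7868e-01 s/km is conserved through the stack.
Layer 1: θ = 21.90°; offset = 26.7·tan 21.90° = 10.7333 m.
Layer 2: sin θ = p·0.729 = 0.5677 → θ = 34.59°; offset = 19.9·tan 34.59° = 13.7215 m.
Layer 3: sin θ = p·1.035 = 0.8059 → θ = 53.70°; offset = 24.3·tan 53.70° = 33.0811 m.
Total horizontal offset = 57.5359 m.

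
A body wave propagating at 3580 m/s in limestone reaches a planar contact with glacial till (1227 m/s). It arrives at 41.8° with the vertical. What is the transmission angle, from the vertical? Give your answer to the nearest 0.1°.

sin θ₁/V₁ = sin θ₂/V₂ ⇒ sin θ₂ = 1227·sin 41.8°/3580 = 1227·0.6665/3580 = 0.2284.
θ₂ = arcsin 0.2284 = 13.21° from the normal.

13.2°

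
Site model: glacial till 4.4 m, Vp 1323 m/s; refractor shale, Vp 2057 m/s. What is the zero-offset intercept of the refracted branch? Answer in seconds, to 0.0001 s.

0.0051 s

θ_c = arcsin(V₁/V₂) = arcsin(1323/2057) = 40.03°; cos θ_c = 0.7657.
tᵢ = 2h·cos θ_c / V₁ = 2·4.4·0.7657 / 1323 = 0.00509 s.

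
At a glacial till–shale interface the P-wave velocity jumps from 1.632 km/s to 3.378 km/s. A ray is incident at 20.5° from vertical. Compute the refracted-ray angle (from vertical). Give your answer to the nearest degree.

46°

sin θ₁/V₁ = sin θ₂/V₂ ⇒ sin θ₂ = 3.378·sin 20.5°/1.632 = 3.378·0.3502/1.632 = 0.7249.
θ₂ = sin⁻¹(0.7249) = 46.46° (from vertical).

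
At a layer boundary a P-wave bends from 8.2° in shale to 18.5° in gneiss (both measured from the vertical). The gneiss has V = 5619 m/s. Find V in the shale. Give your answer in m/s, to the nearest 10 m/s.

Snell's law: sin 8.2°/V₁ = sin 18.5°/V₂.
V₁ = V₂·sin 8.2°/sin 18.5° = 5619 × 0.4495 = 2525.75 m/s.

2530 m/s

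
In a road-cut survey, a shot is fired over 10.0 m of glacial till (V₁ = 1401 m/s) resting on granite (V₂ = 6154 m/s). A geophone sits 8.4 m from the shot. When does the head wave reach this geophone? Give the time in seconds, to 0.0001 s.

0.0153 s

t = x/V₂ + 2h·√(V₂²−V₁²)/(V₁V₂).
√(V₂²−V₁²) = √(6154²−1401²) = 5992.4 m/s; delay term = 2·10.0·5992.4/(1401·6154) = 0.01390 s.
t = 8.4/6154 + 0.01390 = 0.01527 s.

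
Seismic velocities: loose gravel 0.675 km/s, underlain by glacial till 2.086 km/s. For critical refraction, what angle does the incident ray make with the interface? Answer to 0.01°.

At critical incidence the refracted ray runs along the interface (θ₂ = 90°), so sin θ_c = V₁/V₂.
θ_c = arcsin(0.675/2.086) = arcsin 0.3236 = 18.88°.
Measured from the interface: 90° − 18.88° = 71.12°.

71.12°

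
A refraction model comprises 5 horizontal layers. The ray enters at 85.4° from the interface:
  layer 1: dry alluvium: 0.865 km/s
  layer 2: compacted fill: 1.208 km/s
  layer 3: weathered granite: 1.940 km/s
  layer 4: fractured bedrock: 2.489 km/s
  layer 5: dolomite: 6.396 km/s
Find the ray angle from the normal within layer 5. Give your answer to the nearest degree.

From the normal: θ₁ = 90° − 85.4° = 4.6°.
Snell's law across each interface conserves sin θ / V, so sin θ_5 = V_5·sin θ₁/V₁.
sin θ_5 = 6.396 × sin 4.6° / 0.865 = 0.5930.
θ_5 = 36.37° from the vertical.

36°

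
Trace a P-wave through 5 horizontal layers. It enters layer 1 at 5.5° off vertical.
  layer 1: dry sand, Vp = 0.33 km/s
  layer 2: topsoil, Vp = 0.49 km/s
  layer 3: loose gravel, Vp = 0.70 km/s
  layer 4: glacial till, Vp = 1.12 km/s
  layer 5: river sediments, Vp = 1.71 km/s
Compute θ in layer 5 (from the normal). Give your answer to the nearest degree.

30°

Ray parameter p = sin 5.5° / 0.33 = 2.9044e-01 s/km.
sin θ_5 = p·V_5 = 2.9044e-01 × 1.71 = 0.4967.
θ_5 = arcsin 0.4967 = 29.78°.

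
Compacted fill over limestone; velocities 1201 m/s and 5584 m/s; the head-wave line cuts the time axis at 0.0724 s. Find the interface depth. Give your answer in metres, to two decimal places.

44.52 m

θ_c = arcsin(1201/5584) = 12.42°; cos θ_c = 0.9766.
tᵢ = 2h cos θ_c/V₁ ⇒ h = tᵢ·V₁/(2 cos θ_c) = 0.0724·1201/(2·0.9766) = 44.52 m.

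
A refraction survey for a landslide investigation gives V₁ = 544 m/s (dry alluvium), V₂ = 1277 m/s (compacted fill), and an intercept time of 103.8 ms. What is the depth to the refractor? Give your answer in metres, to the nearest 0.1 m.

θ_c = arcsin(544/1277) = 25.21°; cos θ_c = 0.9047.
tᵢ = 2h cos θ_c/V₁ ⇒ h = tᵢ·V₁/(2 cos θ_c) = 0.1038·544/(2·0.9047) = 31.21 m.

31.2 m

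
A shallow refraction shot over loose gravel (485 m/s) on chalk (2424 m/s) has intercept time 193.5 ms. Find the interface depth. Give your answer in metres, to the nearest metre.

48 m

h = tᵢ·V₁·V₂ / (2·√(V₂²−V₁²)).
√(V₂²−V₁²) = √(2424² − 485²) = 2375.0 m/s.
h = 0.1935 s × 485 × 2424 / (2 × 2375.0) = 47.89 m.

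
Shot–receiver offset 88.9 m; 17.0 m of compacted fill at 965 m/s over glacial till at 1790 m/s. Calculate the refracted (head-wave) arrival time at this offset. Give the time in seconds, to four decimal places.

0.0793 s

t = x/V₂ + 2h·√(V₂²−V₁²)/(V₁V₂).
√(V₂²−V₁²) = √(1790²−965²) = 1507.6 m/s; delay term = 2·17.0·1507.6/(965·1790) = 0.02967 s.
t = 88.9/1790 + 0.02967 = 0.07934 s.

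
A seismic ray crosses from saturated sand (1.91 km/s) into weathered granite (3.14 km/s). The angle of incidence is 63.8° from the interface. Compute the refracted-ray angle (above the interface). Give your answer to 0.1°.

Angle from the normal: 90° − 63.8° = 26.2°.
Snell's law: sin θ₂ = (V₂/V₁)·sin θ₁ = (3.14/1.91)·sin 26.2° = 0.7258.
θ₂ = arcsin 0.7258 = 46.54° from the normal.
From the interface: 90° − 46.54° = 43.46°.

43.5°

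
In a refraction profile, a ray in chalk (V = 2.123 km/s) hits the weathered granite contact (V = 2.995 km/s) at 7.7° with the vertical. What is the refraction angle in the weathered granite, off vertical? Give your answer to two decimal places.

10.90°

sin θ₁/V₁ = sin θ₂/V₂ ⇒ sin θ₂ = 2.995·sin 7.7°/2.123 = 2.995·0.1340/2.123 = 0.1890.
θ₂ = arcsin 0.1890 = 10.90° from the normal.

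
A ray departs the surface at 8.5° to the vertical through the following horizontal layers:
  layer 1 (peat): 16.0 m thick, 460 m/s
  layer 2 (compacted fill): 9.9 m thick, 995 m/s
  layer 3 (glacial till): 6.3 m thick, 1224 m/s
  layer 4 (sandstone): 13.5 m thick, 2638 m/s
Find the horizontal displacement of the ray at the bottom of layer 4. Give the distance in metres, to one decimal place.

30.0 m

p = sin θ₁/V₁ = sin 8.5°/460 = 3.2132e-04 s/m is conserved through the stack.
Layer 1: θ = 8.50°; offset = 16.0·tan 8.50° = 2.391 m.
Layer 2: sin θ = p·995 = 0.3197 → θ = 18.65°; offset = 9.9·tan 18.65° = 3.341 m.
Layer 3: sin θ = p·1224 = 0.3933 → θ = 23.16°; offset = 6.3·tan 23.16° = 2.695 m.
Layer 4: sin θ = p·2638 = 0.8477 → θ = 57.96°; offset = 13.5·tan 57.96° = 21.569 m.
Total horizontal offset = 29.996 m.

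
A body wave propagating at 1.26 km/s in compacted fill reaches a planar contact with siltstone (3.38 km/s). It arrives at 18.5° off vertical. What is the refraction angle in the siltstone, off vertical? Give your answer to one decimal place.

Snell's law: sin θ₂ = (V₂/V₁)·sin θ₁ = (3.38/1.26)·sin 18.5° = 0.8512.
θ₂ = arcsin 0.8512 = 58.34° from the normal.

58.3°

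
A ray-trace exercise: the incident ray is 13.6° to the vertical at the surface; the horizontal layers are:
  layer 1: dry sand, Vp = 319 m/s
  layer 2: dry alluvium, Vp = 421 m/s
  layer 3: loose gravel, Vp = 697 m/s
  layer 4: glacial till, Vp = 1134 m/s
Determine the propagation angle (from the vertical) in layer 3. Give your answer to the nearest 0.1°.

30.9°

Ray parameter p = sin 13.6° / 319 = 7.3712e-04 s/m.
sin θ_3 = p·V_3 = 7.3712e-04 × 697 = 0.5138.
θ_3 = arcsin 0.5138 = 30.92°.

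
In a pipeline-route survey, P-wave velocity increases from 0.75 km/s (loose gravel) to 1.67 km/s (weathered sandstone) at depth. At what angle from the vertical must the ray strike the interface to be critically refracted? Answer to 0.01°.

26.69°

Critical incidence: sin θ_c = V₁/V₂ = 0.75/1.67 = 0.4491.
θ_c = arcsin 0.4491 = 26.69°.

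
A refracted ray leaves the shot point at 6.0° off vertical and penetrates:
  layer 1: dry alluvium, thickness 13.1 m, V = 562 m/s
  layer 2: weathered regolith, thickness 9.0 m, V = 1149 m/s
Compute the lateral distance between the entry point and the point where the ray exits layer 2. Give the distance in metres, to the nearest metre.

3 m

Apply Snell's law at each interface; in layer i the horizontal offset is hᵢ·tan θᵢ.
Layer 1: θ = 6.00°; offset = 13.1·tan 6.00° = 1.377 m.
Layer 2: sin θ = 1149·sin 6.0°/562 = 0.2137, θ = 12.34°; offset = 9.0·tan 12.34° = 1.969 m.
Total horizontal offset = 3.346 m.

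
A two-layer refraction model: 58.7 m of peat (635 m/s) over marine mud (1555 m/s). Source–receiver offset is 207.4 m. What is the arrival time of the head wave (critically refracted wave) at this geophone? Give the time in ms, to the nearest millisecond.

t = x/V₂ + 2h·√(V₂²−V₁²)/(V₁V₂).
√(V₂²−V₁²) = √(1555²−635²) = 1419.4 m/s; delay term = 2·58.7·1419.4/(635·1555) = 0.16876 s.
t = 207.4/1555 + 0.16876 = 0.30214 s.

302 ms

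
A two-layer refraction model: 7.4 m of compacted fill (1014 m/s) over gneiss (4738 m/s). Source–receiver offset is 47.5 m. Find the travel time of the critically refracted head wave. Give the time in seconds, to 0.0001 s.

θ_c = arcsin(V₁/V₂) = arcsin(1014/4738) = 12.36°, cos θ_c = 0.9768.
Intercept time tᵢ = 2h cos θ_c / V₁ = 2·7.4·0.9768/1014 = 0.01426 s.
t = x/V₂ + tᵢ = 47.5/4738 + 0.01426 = 0.02428 s.

0.0243 s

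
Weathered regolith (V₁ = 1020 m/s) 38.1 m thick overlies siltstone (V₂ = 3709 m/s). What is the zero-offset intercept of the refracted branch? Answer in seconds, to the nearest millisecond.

θ_c = arcsin(V₁/V₂) = arcsin(1020/3709) = 15.96°; cos θ_c = 0.9614.
tᵢ = 2h·cos θ_c / V₁ = 2·38.1·0.9614 / 1020 = 0.07183 s.

0.072 s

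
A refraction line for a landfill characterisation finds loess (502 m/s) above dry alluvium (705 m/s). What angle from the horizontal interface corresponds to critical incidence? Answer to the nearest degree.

Critical incidence: sin θ_c = V₁/V₂ = 502/705 = 0.7121.
θ_c = arcsin 0.7121 = 45.40°.
Measured from the interface: 90° − 45.40° = 44.60°.

45°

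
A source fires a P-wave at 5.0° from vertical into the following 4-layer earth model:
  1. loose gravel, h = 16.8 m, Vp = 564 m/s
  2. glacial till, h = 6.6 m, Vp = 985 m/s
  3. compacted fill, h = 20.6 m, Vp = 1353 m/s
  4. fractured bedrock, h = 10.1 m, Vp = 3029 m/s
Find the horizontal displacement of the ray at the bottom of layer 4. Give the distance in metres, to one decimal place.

12.2 m

p = sin θ₁/V₁ = sin 5.0°/564 = 1.5453e-04 s/m is conserved through the stack.
Layer 1: θ = 5.00°; offset = 16.8·tan 5.00° = 1.470 m.
Layer 2: sin θ = p·985 = 0.1522 → θ = 8.76°; offset = 6.6·tan 8.76° = 1.016 m.
Layer 3: sin θ = p·1353 = 0.2091 → θ = 12.07°; offset = 20.6·tan 12.07° = 4.404 m.
Layer 4: sin θ = p·3029 = 0.4681 → θ = 27.91°; offset = 10.1·tan 27.91° = 5.350 m.
Σ offsets = 12.240 m.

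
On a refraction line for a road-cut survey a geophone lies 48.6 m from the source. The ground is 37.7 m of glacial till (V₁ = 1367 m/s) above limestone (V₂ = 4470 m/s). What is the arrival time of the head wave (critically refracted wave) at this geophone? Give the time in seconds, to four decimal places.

0.0634 s

θ_c = arcsin(V₁/V₂) = arcsin(1367/4470) = 17.81°, cos θ_c = 0.9521.
Intercept time tᵢ = 2h cos θ_c / V₁ = 2·37.7·0.9521/1367 = 0.05251 s.
t = x/V₂ + tᵢ = 48.6/4470 + 0.05251 = 0.06339 s.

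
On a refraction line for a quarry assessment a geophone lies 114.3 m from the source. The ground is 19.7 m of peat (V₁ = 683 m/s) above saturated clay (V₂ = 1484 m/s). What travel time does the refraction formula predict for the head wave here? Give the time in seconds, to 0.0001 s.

0.1282 s

θ_c = arcsin(V₁/V₂) = arcsin(683/1484) = 27.40°, cos θ_c = 0.8878.
Intercept time tᵢ = 2h cos θ_c / V₁ = 2·19.7·0.8878/683 = 0.05121 s.
t = x/V₂ + tᵢ = 114.3/1484 + 0.05121 = 0.12824 s.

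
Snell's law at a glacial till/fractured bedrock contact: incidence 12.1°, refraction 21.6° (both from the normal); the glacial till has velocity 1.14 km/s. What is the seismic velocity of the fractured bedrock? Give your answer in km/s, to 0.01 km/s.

Snell's law: sin 12.1°/V₁ = sin 21.6°/V₂.
V₂ = V₁·sin 21.6°/sin 12.1° = 1.14 × 1.7562 = 2.00 km/s.

2.00 km/s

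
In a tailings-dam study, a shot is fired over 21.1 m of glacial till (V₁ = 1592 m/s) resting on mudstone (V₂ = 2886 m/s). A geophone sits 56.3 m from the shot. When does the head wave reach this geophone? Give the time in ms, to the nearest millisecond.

42 ms

θ_c = arcsin(V₁/V₂) = arcsin(1592/2886) = 33.48°, cos θ_c = 0.8341.
Intercept time tᵢ = 2h cos θ_c / V₁ = 2·21.1·0.8341/1592 = 0.02211 s.
t = x/V₂ + tᵢ = 56.3/2886 + 0.02211 = 0.04162 s.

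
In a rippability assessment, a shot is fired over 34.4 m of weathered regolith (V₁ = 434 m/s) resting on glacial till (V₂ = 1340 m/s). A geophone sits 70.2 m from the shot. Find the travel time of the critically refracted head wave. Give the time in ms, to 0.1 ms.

202.4 ms

t = x/V₂ + 2h·√(V₂²−V₁²)/(V₁V₂).
√(V₂²−V₁²) = √(1340²−434²) = 1267.8 m/s; delay term = 2·34.4·1267.8/(434·1340) = 0.14998 s.
t = 70.2/1340 + 0.14998 = 0.20237 s.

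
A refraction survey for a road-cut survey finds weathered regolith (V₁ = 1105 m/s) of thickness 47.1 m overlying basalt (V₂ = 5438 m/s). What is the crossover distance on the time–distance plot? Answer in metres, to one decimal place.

x_cross = 2h·√((V₂+V₁)/(V₂−V₁)).
(V₂+V₁)/(V₂−V₁) = (5438+1105)/(5438−1105) = 1.5100; √ = 1.2288.
x_cross = 2·47.1·1.2288 = 115.76 m.

115.8 m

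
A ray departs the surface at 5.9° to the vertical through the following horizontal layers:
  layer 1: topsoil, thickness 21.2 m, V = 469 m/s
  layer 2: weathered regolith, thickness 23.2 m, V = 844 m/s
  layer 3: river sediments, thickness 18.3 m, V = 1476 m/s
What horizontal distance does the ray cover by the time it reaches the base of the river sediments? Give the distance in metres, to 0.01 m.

Apply Snell's law at each interface; in layer i the horizontal offset is hᵢ·tan θᵢ.
Layer 1: θ = 5.90°; offset = 21.2·tan 5.90° = 2.1908 m.
Layer 2: sin θ = 844·sin 5.9°/469 = 0.1850, θ = 10.66°; offset = 23.2·tan 10.66° = 4.3670 m.
Layer 3: sin θ = 1476·sin 5.9°/469 = 0.3235, θ = 18.87°; offset = 18.3·tan 18.87° = 6.2565 m.
Σ offsets = 12.8143 m.

12.81 m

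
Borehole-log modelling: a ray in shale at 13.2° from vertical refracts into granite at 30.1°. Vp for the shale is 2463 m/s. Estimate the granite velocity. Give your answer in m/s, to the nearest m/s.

5409 m/s

sin 13.2° = 0.2284; sin 30.1° = 0.5015.
V₂ = V₁·(sin θ₂/sin θ₁) = 2463·(0.5015/0.2284) = 5409.31 m/s.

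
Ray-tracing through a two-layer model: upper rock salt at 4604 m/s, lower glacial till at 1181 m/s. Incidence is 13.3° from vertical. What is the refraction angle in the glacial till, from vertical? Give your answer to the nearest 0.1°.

sin θ₁/V₁ = sin θ₂/V₂ ⇒ sin θ₂ = 1181·sin 13.3°/4604 = 1181·0.2300/4604 = 0.0590.
θ₂ = arcsin 0.0590 = 3.38° from the normal.

3.4°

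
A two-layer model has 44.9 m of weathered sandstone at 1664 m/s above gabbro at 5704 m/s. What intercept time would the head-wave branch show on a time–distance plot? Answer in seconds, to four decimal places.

0.0516 s

θ_c = arcsin(V₁/V₂) = arcsin(1664/5704) = 16.96°; cos θ_c = 0.9565.
tᵢ = 2h·cos θ_c / V₁ = 2·44.9·0.9565 / 1664 = 0.05162 s.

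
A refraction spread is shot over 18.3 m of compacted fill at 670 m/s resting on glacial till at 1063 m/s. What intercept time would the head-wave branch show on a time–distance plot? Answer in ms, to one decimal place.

tᵢ = 2h·√(V₂²−V₁²)/(V₁V₂).
√(V₂²−V₁²) = √(1063²−670²) = 825.3 m/s.
tᵢ = 2·18.3·825.3/(670·1063) = 0.04241 s.

42.4 ms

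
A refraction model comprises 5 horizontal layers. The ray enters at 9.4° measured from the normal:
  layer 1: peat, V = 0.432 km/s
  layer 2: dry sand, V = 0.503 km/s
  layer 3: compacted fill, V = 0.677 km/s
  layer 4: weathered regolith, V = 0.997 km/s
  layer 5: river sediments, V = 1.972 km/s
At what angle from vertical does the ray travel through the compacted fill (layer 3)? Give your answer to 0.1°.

14.8°

Snell's law across each interface conserves sin θ / V, so sin θ_3 = V_3·sin θ₁/V₁.
sin θ_3 = 0.677 × sin 9.4° / 0.432 = 0.2560.
θ_3 = 14.83° from the vertical.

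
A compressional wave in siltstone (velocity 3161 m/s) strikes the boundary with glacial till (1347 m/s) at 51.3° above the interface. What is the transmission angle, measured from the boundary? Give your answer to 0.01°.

74.55°

Angle from the normal: 90° − 51.3° = 38.7°.
sin θ₁/V₁ = sin θ₂/V₂ ⇒ sin θ₂ = 1347·sin 38.7°/3161 = 1347·0.6252/3161 = 0.2664.
θ₂ = sin⁻¹(0.2664) = 15.45° (from vertical).
From the interface: 90° − 15.45° = 74.55°.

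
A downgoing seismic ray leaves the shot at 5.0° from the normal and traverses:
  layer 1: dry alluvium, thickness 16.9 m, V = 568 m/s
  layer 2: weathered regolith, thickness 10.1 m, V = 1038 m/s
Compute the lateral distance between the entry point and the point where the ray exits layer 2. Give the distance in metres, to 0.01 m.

p = sin θ₁/V₁ = sin 5.0°/568 = 1.5344e-04 s/m is conserved through the stack.
Layer 1: θ = 5.00°; offset = 16.9·tan 5.00° = 1.4786 m.
Layer 2: sin θ = p·1038 = 0.1593 → θ = 9.16°; offset = 10.1·tan 9.16° = 1.6295 m.
Σ offsets = 3.1080 m.

3.11 m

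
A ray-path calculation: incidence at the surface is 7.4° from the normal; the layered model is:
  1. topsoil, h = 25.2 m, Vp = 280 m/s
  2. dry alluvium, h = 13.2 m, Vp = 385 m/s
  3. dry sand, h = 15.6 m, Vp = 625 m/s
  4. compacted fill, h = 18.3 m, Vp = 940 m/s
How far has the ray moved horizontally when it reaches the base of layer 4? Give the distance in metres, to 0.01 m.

19.11 m

p = sin θ₁/V₁ = sin 7.4°/280 = 4.5998e-04 s/m is conserved through the stack.
Layer 1: θ = 7.40°; offset = 25.2·tan 7.40° = 3.2729 m.
Layer 2: sin θ = p·385 = 0.1771 → θ = 10.20°; offset = 13.2·tan 10.20° = 2.3752 m.
Layer 3: sin θ = p·625 = 0.2875 → θ = 16.71°; offset = 15.6·tan 16.71° = 4.6825 m.
Layer 4: sin θ = p·940 = 0.4324 → θ = 25.62°; offset = 18.3·tan 25.62° = 8.7754 m.
Total horizontal offset = 19.1060 m.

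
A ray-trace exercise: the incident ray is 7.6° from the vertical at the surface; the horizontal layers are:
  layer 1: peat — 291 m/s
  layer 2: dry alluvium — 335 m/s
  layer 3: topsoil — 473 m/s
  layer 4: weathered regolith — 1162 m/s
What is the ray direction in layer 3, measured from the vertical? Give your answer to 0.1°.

Ray parameter p = sin 7.6° / 291 = 4.5449e-04 s/m.
sin θ_3 = p·V_3 = 4.5449e-04 × 473 = 0.2150.
θ_3 = arcsin 0.2150 = 12.41°.

12.4°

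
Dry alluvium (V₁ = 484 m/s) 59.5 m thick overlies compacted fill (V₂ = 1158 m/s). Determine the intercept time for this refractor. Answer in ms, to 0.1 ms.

223.4 ms

tᵢ = 2h·√(V₂²−V₁²)/(V₁V₂).
√(V₂²−V₁²) = √(1158²−484²) = 1052.0 m/s.
tᵢ = 2·59.5·1052.0/(484·1158) = 0.22336 s.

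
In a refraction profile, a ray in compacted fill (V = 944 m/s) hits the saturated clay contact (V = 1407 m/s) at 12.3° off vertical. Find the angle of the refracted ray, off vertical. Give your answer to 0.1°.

18.5°

Snell's law: sin θ₂ = (V₂/V₁)·sin θ₁ = (1407/944)·sin 12.3° = 0.3175.
θ₂ = sin⁻¹(0.3175) = 18.51° (from vertical).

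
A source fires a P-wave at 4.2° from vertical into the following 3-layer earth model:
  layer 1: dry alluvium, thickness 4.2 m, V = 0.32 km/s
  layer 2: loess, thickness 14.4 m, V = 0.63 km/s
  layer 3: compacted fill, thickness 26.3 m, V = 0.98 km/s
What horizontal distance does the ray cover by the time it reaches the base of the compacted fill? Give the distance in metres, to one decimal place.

Apply Snell's law at each interface; in layer i the horizontal offset is hᵢ·tan θᵢ.
Layer 1: θ = 4.20°; offset = 4.2·tan 4.20° = 0.308 m.
Layer 2: sin θ = 0.63·sin 4.2°/0.32 = 0.1442, θ = 8.29°; offset = 14.4·tan 8.29° = 2.098 m.
Layer 3: sin θ = 0.98·sin 4.2°/0.32 = 0.2243, θ = 12.96°; offset = 26.3·tan 12.96° = 6.053 m.
Total horizontal offset = 8.460 m.

8.5 m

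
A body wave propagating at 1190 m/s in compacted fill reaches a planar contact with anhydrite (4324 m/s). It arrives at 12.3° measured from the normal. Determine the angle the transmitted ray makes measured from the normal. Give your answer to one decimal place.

50.7°

Snell's law: sin θ₂ = (V₂/V₁)·sin θ₁ = (4324/1190)·sin 12.3° = 0.7741.
θ₂ = arcsin 0.7741 = 50.72° from the normal.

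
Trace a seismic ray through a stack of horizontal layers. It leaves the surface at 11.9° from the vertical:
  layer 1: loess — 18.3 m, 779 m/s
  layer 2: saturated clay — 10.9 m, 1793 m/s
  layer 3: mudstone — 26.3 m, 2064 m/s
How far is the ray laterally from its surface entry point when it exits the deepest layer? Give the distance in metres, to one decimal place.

Apply Snell's law at each interface; in layer i the horizontal offset is hᵢ·tan θᵢ.
Layer 1: θ = 11.90°; offset = 18.3·tan 11.90° = 3.856 m.
Layer 2: sin θ = 1793·sin 11.9°/779 = 0.4746, θ = 28.33°; offset = 10.9·tan 28.33° = 5.877 m.
Layer 3: sin θ = 2064·sin 11.9°/779 = 0.5463, θ = 33.12°; offset = 26.3·tan 33.12° = 17.156 m.
Total horizontal offset = 26.890 m.

26.9 m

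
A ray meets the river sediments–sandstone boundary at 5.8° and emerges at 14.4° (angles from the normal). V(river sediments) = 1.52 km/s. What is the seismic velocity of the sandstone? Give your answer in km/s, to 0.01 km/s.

3.74 km/s

sin 5.8° = 0.1011; sin 14.4° = 0.2487.
V₂ = V₁·(sin θ₂/sin θ₁) = 1.52·(0.2487/0.1011) = 3.74 km/s.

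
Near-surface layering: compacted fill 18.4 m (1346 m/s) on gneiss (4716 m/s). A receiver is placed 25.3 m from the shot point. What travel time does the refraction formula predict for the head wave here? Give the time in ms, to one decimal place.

31.6 ms

θ_c = arcsin(V₁/V₂) = arcsin(1346/4716) = 16.58°, cos θ_c = 0.9584.
Intercept time tᵢ = 2h cos θ_c / V₁ = 2·18.4·0.9584/1346 = 0.02620 s.
t = x/V₂ + tᵢ = 25.3/4716 + 0.02620 = 0.03157 s.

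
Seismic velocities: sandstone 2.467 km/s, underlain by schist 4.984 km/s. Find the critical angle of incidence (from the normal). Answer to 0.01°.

At critical incidence the refracted ray runs along the interface (θ₂ = 90°), so sin θ_c = V₁/V₂.
θ_c = arcsin(2.467/4.984) = arcsin 0.4950 = 29.67°.

29.67°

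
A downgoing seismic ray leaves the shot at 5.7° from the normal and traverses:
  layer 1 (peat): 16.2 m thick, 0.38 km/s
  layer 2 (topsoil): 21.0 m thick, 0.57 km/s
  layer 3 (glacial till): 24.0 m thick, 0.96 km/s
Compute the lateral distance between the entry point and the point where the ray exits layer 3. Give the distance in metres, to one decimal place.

p = sin θ₁/V₁ = sin 5.7°/0.38 = 2.6137e-01 s/km is conserved through the stack.
Layer 1: θ = 5.70°; offset = 16.2·tan 5.70° = 1.617 m.
Layer 2: sin θ = p·0.57 = 0.1490 → θ = 8.57°; offset = 21.0·tan 8.57° = 3.164 m.
Layer 3: sin θ = p·0.96 = 0.2509 → θ = 14.53°; offset = 24.0·tan 14.53° = 6.221 m.
Total horizontal offset = 11.002 m.

11.0 m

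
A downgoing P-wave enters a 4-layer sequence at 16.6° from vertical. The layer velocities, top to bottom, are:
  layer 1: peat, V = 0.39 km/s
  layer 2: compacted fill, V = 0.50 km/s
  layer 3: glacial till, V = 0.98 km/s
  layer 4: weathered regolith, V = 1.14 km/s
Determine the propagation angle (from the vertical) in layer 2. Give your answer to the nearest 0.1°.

21.5°

Snell's law across each interface conserves sin θ / V, so sin θ_2 = V_2·sin θ₁/V₁.
sin θ_2 = 0.50 × sin 16.6° / 0.39 = 0.3663.
θ_2 = arcsin 0.3663 = 21.49°.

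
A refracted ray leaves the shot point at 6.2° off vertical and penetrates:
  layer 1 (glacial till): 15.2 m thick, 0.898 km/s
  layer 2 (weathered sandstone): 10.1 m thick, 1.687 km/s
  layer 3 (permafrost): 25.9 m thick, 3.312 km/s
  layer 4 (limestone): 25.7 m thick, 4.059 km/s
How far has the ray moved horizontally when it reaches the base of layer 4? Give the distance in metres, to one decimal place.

p = sin θ₁/V₁ = sin 6.2°/0.898 = 1.2027e-01 s/km is conserved through the stack.
Layer 1: θ = 6.20°; offset = 15.2·tan 6.20° = 1.651 m.
Layer 2: sin θ = p·1.687 = 0.2029 → θ = 11.71°; offset = 10.1·tan 11.71° = 2.093 m.
Layer 3: sin θ = p·3.312 = 0.3983 → θ = 23.47°; offset = 25.9·tan 23.47° = 11.247 m.
Layer 4: sin θ = p·4.059 = 0.4882 → θ = 29.22°; offset = 25.7·tan 29.22° = 14.375 m.
Σ offsets = 29.366 m.

29.4 m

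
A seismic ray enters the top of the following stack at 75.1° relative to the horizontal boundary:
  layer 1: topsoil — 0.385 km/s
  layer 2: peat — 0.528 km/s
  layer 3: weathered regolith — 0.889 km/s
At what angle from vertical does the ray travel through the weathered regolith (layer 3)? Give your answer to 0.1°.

36.4°

From the normal: θ₁ = 90° − 75.1° = 14.9°.
Snell's law across each interface conserves sin θ / V, so sin θ_3 = V_3·sin θ₁/V₁.
sin θ_3 = 0.889 × sin 14.9° / 0.385 = 0.5937.
θ_3 = 36.42° from the vertical.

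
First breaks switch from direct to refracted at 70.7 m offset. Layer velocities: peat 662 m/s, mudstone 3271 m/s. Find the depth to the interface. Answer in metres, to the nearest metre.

29 m

x_cross = 2h·√((V₂+V₁)/(V₂−V₁)) → h = x_cross / (2·√((V₂+V₁)/(V₂−V₁))).
√((V₂+V₁)/(V₂−V₁)) = √((3271+662)/(3271−662)) = 1.2278.
h = 70.7 / (2·1.2278) = 28.79 m.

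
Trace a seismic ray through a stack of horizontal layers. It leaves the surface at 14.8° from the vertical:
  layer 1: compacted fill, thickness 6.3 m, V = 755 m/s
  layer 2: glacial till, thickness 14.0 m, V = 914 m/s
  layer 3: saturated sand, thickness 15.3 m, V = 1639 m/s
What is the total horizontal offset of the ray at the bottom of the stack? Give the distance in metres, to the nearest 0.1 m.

Apply Snell's law at each interface; in layer i the horizontal offset is hᵢ·tan θᵢ.
Layer 1: θ = 14.80°; offset = 6.3·tan 14.80° = 1.665 m.
Layer 2: sin θ = 914·sin 14.8°/755 = 0.3092, θ = 18.01°; offset = 14.0·tan 18.01° = 4.553 m.
Layer 3: sin θ = 1639·sin 14.8°/755 = 0.5545, θ = 33.68°; offset = 15.3·tan 33.68° = 10.196 m.
Summing the layer offsets gives 16.413 m.

16.4 m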